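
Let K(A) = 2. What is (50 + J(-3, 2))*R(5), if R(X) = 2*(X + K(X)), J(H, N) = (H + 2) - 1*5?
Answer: 616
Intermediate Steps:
J(H, N) = -3 + H (J(H, N) = (2 + H) - 5 = -3 + H)
R(X) = 4 + 2*X (R(X) = 2*(X + 2) = 2*(2 + X) = 4 + 2*X)
(50 + J(-3, 2))*R(5) = (50 + (-3 - 3))*(4 + 2*5) = (50 - 6)*(4 + 10) = 44*14 = 616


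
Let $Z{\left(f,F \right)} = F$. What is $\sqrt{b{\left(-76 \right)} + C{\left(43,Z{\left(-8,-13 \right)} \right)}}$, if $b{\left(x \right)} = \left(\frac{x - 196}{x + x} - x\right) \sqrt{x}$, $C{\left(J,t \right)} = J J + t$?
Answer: $\frac{2 \sqrt{165699 + 14041 i \sqrt{19}}}{19} \approx 43.55 + 7.7859 i$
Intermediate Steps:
$C{\left(J,t \right)} = t + J^{2}$ ($C{\left(J,t \right)} = J^{2} + t = t + J^{2}$)
$b{\left(x \right)} = \sqrt{x} \left(- x + \frac{-196 + x}{2 x}\right)$ ($b{\left(x \right)} = \left(\frac{-196 + x}{2 x} - x\right) \sqrt{x} = \left(- x + \frac{-196 + x}{2 x}\right) \sqrt{x} = \sqrt{x} \left(- x + \frac{-196 + x}{2 x}\right)$)
$\sqrt{b{\left(-76 \right)} + C{\left(43,Z{\left(-8,-13 \right)} \right)}} = \sqrt{\frac{-98 + \frac{1}{2} \left(-76\right) - \left(-76\right)^{2}}{2 i \sqrt{19}} - \left(13 - 43^{2}\right)} = \sqrt{- \frac{i \sqrt{19}}{38} \left(-98 - 38 - 5776\right) + \left(-13 + 1849\right)} = \sqrt{- \frac{i \sqrt{19}}{38} \left(-98 - 38 - 5776\right) + 1836} = \sqrt{- \frac{i \sqrt{19}}{38} \left(-5912\right) + 1836} = \sqrt{\frac{2956 i \sqrt{19}}{19} + 1836} = \sqrt{1836 + \frac{2956 i \sqrt{19}}{19}}$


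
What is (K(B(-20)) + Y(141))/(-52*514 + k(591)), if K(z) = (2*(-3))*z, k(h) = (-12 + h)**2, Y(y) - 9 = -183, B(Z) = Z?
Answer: -54/308513 ≈ -0.00017503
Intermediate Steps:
Y(y) = -174 (Y(y) = 9 - 183 = -174)
K(z) = -6*z
(K(B(-20)) + Y(141))/(-52*514 + k(591)) = (-6*(-20) - 174)/(-52*514 + (-12 + 591)**2) = (120 - 174)/(-26728 + 579**2) = -54/(-26728 + 335241) = -54/308513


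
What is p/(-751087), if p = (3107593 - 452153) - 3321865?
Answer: 666425/751087 ≈ 0.88728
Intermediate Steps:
p = -666425 (p = 2655440 - 3321865 = -666425)
p/(-751087) = -666425/(-751087) = -666425*(-1/751087) = 666425/751087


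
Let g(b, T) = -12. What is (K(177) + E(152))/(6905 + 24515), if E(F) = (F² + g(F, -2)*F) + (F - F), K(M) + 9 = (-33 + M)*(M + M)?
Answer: 72247/31420 ≈ 2.2994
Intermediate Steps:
K(M) = -9 + 2*M*(-33 + M) (K(M) = -9 + (-33 + M)*(M + M) = -9 + (-33 + M)*(2*M) = -9 + 2*M*(-33 + M))
E(F) = F² - 12*F (E(F) = (F² - 12*F) + (F - F) = (F² - 12*F) + 0 = F² - 12*F)
(K(177) + E(152))/(6905 + 24515) = ((-9 - 66*177 + 2*177²) + 152*(-12 + 152))/(6905 + 24515) = ((-9 - 11682 + 2*31329) + 152*140)/31420 = ((-9 - 11682 + 62658) + 21280)*(1/31420) = (50967 + 21280)*(1/31420) = 72247*(1/31420) = 72247/31420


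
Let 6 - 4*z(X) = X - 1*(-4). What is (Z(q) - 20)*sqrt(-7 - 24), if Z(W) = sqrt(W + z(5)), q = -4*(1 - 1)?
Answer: I*sqrt(31)*(-40 + I*sqrt(3))/2 ≈ -4.8218 - 111.36*I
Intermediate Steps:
z(X) = 1/2 - X/4 (z(X) = 3/2 - (X - 1*(-4))/4 = 3/2 - (X + 4)/4 = 3/2 - (4 + X)/4 = 3/2 + (-1 - X/4) = 1/2 - X/4)
q = 0 (q = -4*0 = 0)
Z(W) = sqrt(-3/4 + W) (Z(W) = sqrt(W + (1/2 - 1/4*5)) = sqrt(W + (1/2 - 5/4)) = sqrt(W - 3/4) = sqrt(-3/4 + W))
(Z(q) - 20)*sqrt(-7 - 24) = (sqrt(-3 + 4*0)/2 - 20)*sqrt(-7 - 24) = (sqrt(-3 + 0)/2 - 20)*sqrt(-31) = (sqrt(-3)/2 - 20)*(I*sqrt(31)) = ((I*sqrt(3))/2 - 20)*(I*sqrt(31)) = (I*sqrt(3)/2 - 20)*(I*sqrt(31)) = (-20 + I*sqrt(3)/2)*(I*sqrt(31)) = I*sqrt(31)*(-20 + I*sqrt(3)/2)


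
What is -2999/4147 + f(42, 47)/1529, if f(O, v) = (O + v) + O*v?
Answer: 360890/576433 ≈ 0.62607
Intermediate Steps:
f(O, v) = O + v + O*v
-2999/4147 + f(42, 47)/1529 = -2999/4147 + (42 + 47 + 42*47)/1529 = -2999*1/4147 + (42 + 47 + 1974)*(1/1529) = -2999/4147 + 2063*(1/1529) = -2999/4147 + 2063/1529 = 360890/576433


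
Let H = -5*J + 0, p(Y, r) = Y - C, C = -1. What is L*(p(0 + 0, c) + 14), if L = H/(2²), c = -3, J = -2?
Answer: 75/2 ≈ 37.500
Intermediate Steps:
p(Y, r) = 1 + Y (p(Y, r) = Y - 1*(-1) = Y + 1 = 1 + Y)
H = 10 (H = -5*(-2) + 0 = 10 + 0 = 10)
L = 5/2 (L = 10/(2²) = 10/4 = 10*(¼) = 5/2 ≈ 2.5000)
L*(p(0 + 0, c) + 14) = 5*((1 + (0 + 0)) + 14)/2 = 5*((1 + 0) + 14)/2 = 5*(1 + 14)/2 = (5/2)*15 = 75/2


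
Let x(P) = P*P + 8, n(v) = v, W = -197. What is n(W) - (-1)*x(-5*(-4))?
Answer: 211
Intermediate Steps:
x(P) = 8 + P² (x(P) = P² + 8 = 8 + P²)
n(W) - (-1)*x(-5*(-4)) = -197 - (-1)*(8 + (-5*(-4))²) = -197 - (-1)*(8 + 20²) = -197 - (-1)*(8 + 400) = -197 - (-1)*408 = -197 - 1*(-408) = -197 + 408 = 211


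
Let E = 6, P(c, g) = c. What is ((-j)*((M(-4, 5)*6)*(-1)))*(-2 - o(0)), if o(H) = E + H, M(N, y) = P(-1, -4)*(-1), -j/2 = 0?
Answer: 0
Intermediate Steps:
j = 0 (j = -2*0 = 0)
M(N, y) = 1 (M(N, y) = -1*(-1) = 1)
o(H) = 6 + H
((-j)*((M(-4, 5)*6)*(-1)))*(-2 - o(0)) = ((-1*0)*((1*6)*(-1)))*(-2 - (6 + 0)) = (0*(6*(-1)))*(-2 - 1*6) = (0*(-6))*(-2 - 6) = 0*(-8) = 0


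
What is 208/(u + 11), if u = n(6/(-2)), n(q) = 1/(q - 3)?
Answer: 96/5 ≈ 19.200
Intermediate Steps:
n(q) = 1/(-3 + q)
u = -1/6 (u = 1/(-3 + 6/(-2)) = 1/(-3 + 6*(-1/2)) = 1/(-3 - 3) = 1/(-6) = -1/6 ≈ -0.16667)
208/(u + 11) = 208/(-1/6 + 11) = 208/(65/6) = 208*(6/65) = 96/5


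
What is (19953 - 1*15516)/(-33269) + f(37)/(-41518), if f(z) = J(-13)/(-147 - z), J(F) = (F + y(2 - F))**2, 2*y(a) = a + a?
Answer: -498463151/3737533396 ≈ -0.13337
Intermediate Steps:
y(a) = a (y(a) = (a + a)/2 = (2*a)/2 = a)
J(F) = 4 (J(F) = (F + (2 - F))**2 = 2**2 = 4)
f(z) = 4/(-147 - z)
(19953 - 1*15516)/(-33269) + f(37)/(-41518) = (19953 - 1*15516)/(-33269) - 4/(147 + 37)/(-41518) = (19953 - 15516)*(-1/33269) - 4/184*(-1/41518) = 4437*(-1/33269) - 4*1/184*(-1/41518) = -261/1957 - 1/46*(-1/41518) = -261/1957 + 1/1909828 = -498463151/3737533396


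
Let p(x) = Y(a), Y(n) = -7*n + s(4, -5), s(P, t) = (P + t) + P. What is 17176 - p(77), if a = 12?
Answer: 17257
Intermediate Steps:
s(P, t) = t + 2*P
Y(n) = 3 - 7*n (Y(n) = -7*n + (-5 + 2*4) = -7*n + (-5 + 8) = -7*n + 3 = 3 - 7*n)
p(x) = -81 (p(x) = 3 - 7*12 = 3 - 84 = -81)
17176 - p(77) = 17176 - 1*(-81) = 17176 + 81 = 17257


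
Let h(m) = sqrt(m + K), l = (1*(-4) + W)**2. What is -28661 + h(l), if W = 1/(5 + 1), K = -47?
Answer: -28661 + I*sqrt(1163)/6 ≈ -28661.0 + 5.6838*I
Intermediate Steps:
W = 1/6 ≈ 0.16667
l = 529/36 (l = (1*(-4) + 1/6)**2 = (-4 + 1/6)**2 = (-23/6)**2 = 529/36 ≈ 14.694)
h(m) = sqrt(-47 + m) (h(m) = sqrt(m - 47) = sqrt(-47 + m))
-28661 + h(l) = -28661 + sqrt(-47 + 529/36) = -28661 + sqrt(-1163/36) = -28661 + I*sqrt(1163)/6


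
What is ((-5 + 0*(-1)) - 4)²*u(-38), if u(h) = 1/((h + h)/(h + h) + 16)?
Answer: 81/17 ≈ 4.7647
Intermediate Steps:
u(h) = 1/17 (u(h) = 1/((2*h)/((2*h)) + 16) = 1/((2*h)*(1/(2*h)) + 16) = 1/(1 + 16) = 1/17)
((-5 + 0*(-1)) - 4)²*u(-38) = ((-5 + 0*(-1)) - 4)²*(1/17) = ((-5 + 0) - 4)²*(1/17) = (-5 - 4)²*(1/17) = (-9)²*(1/17) = 81*(1/17) = 81/17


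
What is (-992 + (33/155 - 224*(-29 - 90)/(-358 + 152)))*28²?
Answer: -14033381264/15965 ≈ -8.7901e+5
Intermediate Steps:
(-992 + (33/155 - 224*(-29 - 90)/(-358 + 152)))*28² = (-992 + (33*(1/155) - 224/((-206/(-119)))))*784 = (-992 + (33/155 - 224/((-206*(-1/119)))))*784 = (-992 + (33/155 - 224/206/119))*784 = (-992 + (33/155 - 224*119/206))*784 = (-992 + (33/155 - 13328/103))*784 = (-992 - 2062441/15965)*784 = -17899721/15965*784 = -14033381264/15965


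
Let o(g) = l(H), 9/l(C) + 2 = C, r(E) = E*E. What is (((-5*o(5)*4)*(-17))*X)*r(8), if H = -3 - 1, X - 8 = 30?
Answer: -1240320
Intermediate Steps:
X = 38 (X = 8 + 30 = 38)
r(E) = E²
H = -4
l(C) = 9/(-2 + C)
o(g) = -3/2 (o(g) = 9/(-2 - 4) = 9/(-6) = 9*(-⅙) = -3/2)
(((-5*o(5)*4)*(-17))*X)*r(8) = (((-5*(-3/2)*4)*(-17))*38)*8² = ((((15/2)*4)*(-17))*38)*64 = ((30*(-17))*38)*64 = -510*38*64 = -19380*64 = -1240320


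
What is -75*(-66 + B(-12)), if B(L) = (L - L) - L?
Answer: 4050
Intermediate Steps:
B(L) = -L (B(L) = 0 - L = -L)
-75*(-66 + B(-12)) = -75*(-66 - 1*(-12)) = -75*(-66 + 12) = -75*(-54) = 4050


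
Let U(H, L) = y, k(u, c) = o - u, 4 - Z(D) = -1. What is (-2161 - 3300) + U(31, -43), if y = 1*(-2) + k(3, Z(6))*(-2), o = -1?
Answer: -5455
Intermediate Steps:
Z(D) = 5 (Z(D) = 4 - 1*(-1) = 4 + 1 = 5)
k(u, c) = -1 - u
y = 6 (y = 1*(-2) + (-1 - 1*3)*(-2) = -2 + (-1 - 3)*(-2) = -2 - 4*(-2) = -2 + 8 = 6)
U(H, L) = 6
(-2161 - 3300) + U(31, -43) = (-2161 - 3300) + 6 = -5461 + 6 = -5455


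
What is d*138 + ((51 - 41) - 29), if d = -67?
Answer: -9265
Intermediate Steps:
d*138 + ((51 - 41) - 29) = -67*138 + ((51 - 41) - 29) = -9246 + (10 - 29) = -9246 - 19 = -9265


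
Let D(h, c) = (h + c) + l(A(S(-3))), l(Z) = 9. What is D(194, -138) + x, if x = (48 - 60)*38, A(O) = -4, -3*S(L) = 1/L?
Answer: -391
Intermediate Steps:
S(L) = -1/(3*L)
x = -456 (x = -12*38 = -456)
D(h, c) = 9 + c + h (D(h, c) = (h + c) + 9 = (c + h) + 9 = 9 + c + h)
D(194, -138) + x = (9 - 138 + 194) - 456 = 65 - 456 = -391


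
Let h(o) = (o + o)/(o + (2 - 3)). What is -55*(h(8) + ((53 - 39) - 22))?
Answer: 2200/7 ≈ 314.29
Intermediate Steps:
h(o) = 2*o/(-1 + o) (h(o) = (2*o)/(o - 1) = (2*o)/(-1 + o) = 2*o/(-1 + o))
-55*(h(8) + ((53 - 39) - 22)) = -55*(2*8/(-1 + 8) + ((53 - 39) - 22)) = -55*(2*8/7 + (14 - 22)) = -55*(2*8*(1/7) - 8) = -55*(16/7 - 8) = -55*(-40/7) = 2200/7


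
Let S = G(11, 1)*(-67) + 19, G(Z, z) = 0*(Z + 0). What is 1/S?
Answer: 1/19 ≈ 0.052632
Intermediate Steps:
G(Z, z) = 0 (G(Z, z) = 0*Z = 0)
S = 19 (S = 0*(-67) + 19 = 0 + 19 = 19)
1/S = 1/19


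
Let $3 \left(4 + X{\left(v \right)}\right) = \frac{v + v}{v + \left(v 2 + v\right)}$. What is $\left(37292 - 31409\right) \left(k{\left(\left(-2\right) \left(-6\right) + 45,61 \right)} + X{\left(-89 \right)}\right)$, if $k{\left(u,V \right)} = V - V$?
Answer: $- \frac{45103}{2} \approx -22552.0$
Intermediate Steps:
$X{\left(v \right)} = - \frac{23}{6}$ ($X{\left(v \right)} = -4 + \frac{\left(v + v\right) \frac{1}{v + \left(v 2 + v\right)}}{3} = -4 + \frac{2 v \frac{1}{v + \left(2 v + v\right)}}{3} = -4 + \frac{2 v \frac{1}{v + 3 v}}{3} = -4 + \frac{2 v \frac{1}{4 v}}{3} = -4 + \frac{1}{3} \cdot \frac{1}{2} = -4 + \frac{1}{6} = - \frac{23}{6}$)
$k{\left(u,V \right)} = 0$
$\left(37292 - 31409\right) \left(k{\left(\left(-2\right) \left(-6\right) + 45,61 \right)} + X{\left(-89 \right)}\right) = \left(37292 - 31409\right) \left(0 - \frac{23}{6}\right) = 5883 \left(- \frac{23}{6}\right) = - \frac{45103}{2}$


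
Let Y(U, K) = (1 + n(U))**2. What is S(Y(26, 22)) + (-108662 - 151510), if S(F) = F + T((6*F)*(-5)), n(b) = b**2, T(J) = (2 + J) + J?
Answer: -27301581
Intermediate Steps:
T(J) = 2 + 2*J
Y(U, K) = (1 + U**2)**2
S(F) = 2 - 59*F (S(F) = F + (2 + 2*((6*F)*(-5))) = F + (2 + 2*(-30*F)) = F + (2 - 60*F) = 2 - 59*F)
S(Y(26, 22)) + (-108662 - 151510) = (2 - 59*(1 + 26**2)**2) + (-108662 - 151510) = (2 - 59*(1 + 676)**2) - 260172 = (2 - 59*677**2) - 260172 = (2 - 59*458329) - 260172 = (2 - 27041411) - 260172 = -27041409 - 260172 = -27301581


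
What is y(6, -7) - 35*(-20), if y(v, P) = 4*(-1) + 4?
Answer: 700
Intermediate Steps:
y(v, P) = 0 (y(v, P) = -4 + 4 = 0)
y(6, -7) - 35*(-20) = 0 - 35*(-20) = 0 + 700 = 700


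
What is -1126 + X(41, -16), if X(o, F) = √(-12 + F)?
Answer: -1126 + 2*I*√7 ≈ -1126.0 + 5.2915*I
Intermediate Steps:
-1126 + X(41, -16) = -1126 + √(-12 - 16) = -1126 + √(-28) = -1126 + 2*I*√7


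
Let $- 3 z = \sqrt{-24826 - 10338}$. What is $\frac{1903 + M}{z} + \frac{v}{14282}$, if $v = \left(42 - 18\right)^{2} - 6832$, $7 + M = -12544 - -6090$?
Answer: $- \frac{3128}{7141} - \frac{6837 i \sqrt{8791}}{8791} \approx -0.43803 - 72.92 i$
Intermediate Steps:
$M = -6461$ ($M = -7 - 6454 = -6461$)
$z = - \frac{2 i \sqrt{8791}}{3}$ ($z = - \frac{\sqrt{-24826 - 10338}}{3} = - \frac{\sqrt{-35164}}{3} = - \frac{2 i \sqrt{8791}}{3} \approx - 62.507 i$)
$v = -6256$ ($v = 24^{2} - 6832 = 576 - 6832 = -6256$)
$\frac{1903 + M}{z} + \frac{v}{14282} = \frac{1903 - 6461}{\left(- \frac{2}{3}\right) i \sqrt{8791}} - \frac{6256}{14282} = - 4558 \frac{3 i \sqrt{8791}}{17582} - \frac{3128}{7141} = - \frac{6837 i \sqrt{8791}}{8791} - \frac{3128}{7141} = - \frac{3128}{7141} - \frac{6837 i \sqrt{8791}}{8791}$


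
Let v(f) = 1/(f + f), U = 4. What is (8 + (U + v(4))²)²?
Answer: 2563201/4096 ≈ 625.78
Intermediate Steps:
v(f) = 1/(2*f)
(8 + (U + v(4))²)² = (8 + (4 + (½)/4)²)² = (8 + (4 + (½)*(¼))²)² = (8 + (4 + ⅛)²)² = (8 + (33/8)²)² = (8 + 1089/64)² = (1601/64)² = 2563201/4096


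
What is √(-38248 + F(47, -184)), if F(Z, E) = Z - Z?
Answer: 2*I*√9562 ≈ 195.57*I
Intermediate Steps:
F(Z, E) = 0
√(-38248 + F(47, -184)) = √(-38248 + 0) = √(-38248) = 2*I*√9562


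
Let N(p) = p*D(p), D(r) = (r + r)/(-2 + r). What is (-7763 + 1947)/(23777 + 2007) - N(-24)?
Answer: 1846997/41899 ≈ 44.082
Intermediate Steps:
D(r) = 2*r/(-2 + r) (D(r) = (2*r)/(-2 + r) = 2*r/(-2 + r))
N(p) = 2*p²/(-2 + p) (N(p) = p*(2*p/(-2 + p)) = 2*p²/(-2 + p))
(-7763 + 1947)/(23777 + 2007) - N(-24) = (-7763 + 1947)/(23777 + 2007) - 2*(-24)²/(-2 - 24) = -5816/25784 - 2*576/(-26) = -5816*1/25784 - 2*576*(-1)/26 = -727/3223 - 1*(-576/13) = -727/3223 + 576/13 = 1846997/41899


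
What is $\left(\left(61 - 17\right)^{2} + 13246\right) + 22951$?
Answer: $38133$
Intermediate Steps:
$\left(\left(61 - 17\right)^{2} + 13246\right) + 22951 = \left(44^{2} + 13246\right) + 22951 = \left(1936 + 13246\right) + 22951 = 15182 + 22951 = 38133$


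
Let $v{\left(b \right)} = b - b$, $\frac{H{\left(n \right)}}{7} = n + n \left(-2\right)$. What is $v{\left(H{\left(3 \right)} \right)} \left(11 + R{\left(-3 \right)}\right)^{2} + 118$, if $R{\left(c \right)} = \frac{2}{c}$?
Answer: $118$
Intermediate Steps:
$H{\left(n \right)} = - 7 n$ ($H{\left(n \right)} = 7 \left(n + n \left(-2\right)\right) = 7 \left(n - 2 n\right) = 7 \left(- n\right) = - 7 n$)
$v{\left(b \right)} = 0$
$v{\left(H{\left(3 \right)} \right)} \left(11 + R{\left(-3 \right)}\right)^{2} + 118 = 0 \left(11 + \frac{2}{-3}\right)^{2} + 118 = 0 \left(11 + 2 \left(- \frac{1}{3}\right)\right)^{2} + 118 = 0 \left(11 - \frac{2}{3}\right)^{2} + 118 = 0 \left(\frac{31}{3}\right)^{2} + 118 = 0 \cdot \frac{961}{9} + 118 = 0 + 118 = 118$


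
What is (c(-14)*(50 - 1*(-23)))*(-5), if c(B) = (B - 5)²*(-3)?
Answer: 395295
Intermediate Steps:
c(B) = -3*(-5 + B)² (c(B) = (-5 + B)²*(-3) = -3*(-5 + B)²)
(c(-14)*(50 - 1*(-23)))*(-5) = ((-3*(-5 - 14)²)*(50 - 1*(-23)))*(-5) = ((-3*(-19)²)*(50 + 23))*(-5) = (-3*361*73)*(-5) = -1083*73*(-5) = -79059*(-5) = 395295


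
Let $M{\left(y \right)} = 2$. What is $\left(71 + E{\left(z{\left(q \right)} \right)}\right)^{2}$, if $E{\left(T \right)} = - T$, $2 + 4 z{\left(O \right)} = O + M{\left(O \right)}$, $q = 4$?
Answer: $4900$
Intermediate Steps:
$z{\left(O \right)} = \frac{O}{4}$ ($z{\left(O \right)} = - \frac{1}{2} + \frac{O + 2}{4} = - \frac{1}{2} + \frac{2 + O}{4} = - \frac{1}{2} + \left(\frac{1}{2} + \frac{O}{4}\right) = \frac{O}{4}$)
$\left(71 + E{\left(z{\left(q \right)} \right)}\right)^{2} = \left(71 - \frac{1}{4} \cdot 4\right)^{2} = \left(71 - 1\right)^{2} = 70^{2} = 4900$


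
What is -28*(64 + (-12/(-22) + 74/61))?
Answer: -1235472/671 ≈ -1841.2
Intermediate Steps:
-28*(64 + (-12/(-22) + 74/61)) = -28*(64 + (-12*(-1/22) + 74*(1/61))) = -28*(64 + (6/11 + 74/61)) = -28*(64 + 1180/671) = -28*44124/671 = -1235472/671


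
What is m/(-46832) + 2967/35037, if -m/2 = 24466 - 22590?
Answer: 11267057/68368866 ≈ 0.16480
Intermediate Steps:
m = -3752 (m = -2*(24466 - 22590) = -2*1876 = -3752)
m/(-46832) + 2967/35037 = -3752/(-46832) + 2967/35037 = -3752*(-1/46832) + 2967*(1/35037) = 469/5854 + 989/11679 = 11267057/68368866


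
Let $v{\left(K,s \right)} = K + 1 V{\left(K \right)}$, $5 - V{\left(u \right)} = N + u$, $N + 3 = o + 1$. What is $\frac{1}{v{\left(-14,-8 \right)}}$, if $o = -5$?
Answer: $\frac{1}{12} \approx 0.083333$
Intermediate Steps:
$N = -7$ ($N = -3 + \left(-5 + 1\right) = -3 - 4 = -7$)
$V{\left(u \right)} = 12 - u$ ($V{\left(u \right)} = 5 - \left(-7 + u\right) = 12 - u$)
$v{\left(K,s \right)} = 12$ ($v{\left(K,s \right)} = K + 1 \left(12 - K\right) = K - \left(-12 + K\right) = 12$)
$\frac{1}{v{\left(-14,-8 \right)}} = \frac{1}{12}$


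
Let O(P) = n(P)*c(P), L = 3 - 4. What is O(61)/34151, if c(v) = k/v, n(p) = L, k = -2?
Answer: 2/2083211 ≈ 9.6006e-7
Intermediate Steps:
L = -1
n(p) = -1
c(v) = -2/v
O(P) = 2/P (O(P) = -(-2)/P = 2/P)
O(61)/34151 = (2/61)/34151 = (2*(1/61))*(1/34151) = (2/61)*(1/34151) = 2/2083211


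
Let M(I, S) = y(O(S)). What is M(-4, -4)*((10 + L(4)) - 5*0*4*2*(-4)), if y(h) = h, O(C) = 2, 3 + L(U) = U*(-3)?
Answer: -10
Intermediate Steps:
L(U) = -3 - 3*U (L(U) = -3 + U*(-3) = -3 - 3*U)
M(I, S) = 2
M(-4, -4)*((10 + L(4)) - 5*0*4*2*(-4)) = 2*((10 + (-3 - 3*4)) - 5*0*4*2*(-4)) = 2*((10 + (-3 - 12)) - 0*2*(-4)) = 2*((10 - 15) - 5*0*(-4)) = 2*(-5 + 0*(-4)) = 2*(-5 + 0) = 2*(-5) = -10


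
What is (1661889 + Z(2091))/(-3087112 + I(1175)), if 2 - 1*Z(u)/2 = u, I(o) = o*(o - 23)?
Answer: -150701/157592 ≈ -0.95627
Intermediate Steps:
I(o) = o*(-23 + o)
Z(u) = 4 - 2*u
(1661889 + Z(2091))/(-3087112 + I(1175)) = (1661889 + (4 - 2*2091))/(-3087112 + 1175*(-23 + 1175)) = (1661889 + (4 - 4182))/(-3087112 + 1175*1152) = (1661889 - 4178)/(-3087112 + 1353600) = 1657711/(-1733512) = 1657711*(-1/1733512) = -150701/157592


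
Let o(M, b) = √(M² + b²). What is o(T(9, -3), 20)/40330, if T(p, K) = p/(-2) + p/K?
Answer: √73/16132 ≈ 0.00052963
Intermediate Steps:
T(p, K) = -p/2 + p/K (T(p, K) = p*(-½) + p/K = -p/2 + p/K)
o(T(9, -3), 20)/40330 = √((-½*9 + 9/(-3))² + 20²)/40330 = √((-9/2 + 9*(-⅓))² + 400)*(1/40330) = √((-9/2 - 3)² + 400)*(1/40330) = √((-15/2)² + 400)*(1/40330) = √(225/4 + 400)*(1/40330) = √(1825/4)*(1/40330) = (5*√73/2)*(1/40330) = √73/16132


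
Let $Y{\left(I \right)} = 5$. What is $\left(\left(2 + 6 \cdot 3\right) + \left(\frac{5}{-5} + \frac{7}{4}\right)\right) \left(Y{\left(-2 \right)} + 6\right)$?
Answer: $\frac{913}{4} \approx 228.25$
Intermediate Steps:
$\left(\left(2 + 6 \cdot 3\right) + \left(\frac{5}{-5} + \frac{7}{4}\right)\right) \left(Y{\left(-2 \right)} + 6\right) = \left(\left(2 + 6 \cdot 3\right) + \left(\frac{5}{-5} + \frac{7}{4}\right)\right) \left(5 + 6\right) = \left(\left(2 + 18\right) + \left(5 \left(- \frac{1}{5}\right) + 7 \cdot \frac{1}{4}\right)\right) 11 = \left(20 + \left(-1 + \frac{7}{4}\right)\right) 11 = \left(20 + \frac{3}{4}\right) 11 = \frac{83}{4} \cdot 11 = \frac{913}{4}$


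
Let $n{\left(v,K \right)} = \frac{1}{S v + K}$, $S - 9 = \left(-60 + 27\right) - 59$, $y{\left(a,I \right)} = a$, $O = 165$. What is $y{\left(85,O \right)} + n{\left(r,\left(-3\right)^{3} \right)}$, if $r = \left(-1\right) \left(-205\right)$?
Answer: $\frac{1448569}{17042} \approx 85.0$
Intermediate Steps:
$r = 205$
$S = -83$ ($S = 9 + \left(\left(-60 + 27\right) - 59\right) = 9 - 92 = -83$)
$n{\left(v,K \right)} = \frac{1}{K - 83 v}$ ($n{\left(v,K \right)} = \frac{1}{- 83 v + K} = \frac{1}{K - 83 v}$)
$y{\left(85,O \right)} + n{\left(r,\left(-3\right)^{3} \right)} = 85 + \frac{1}{\left(-3\right)^{3} - 17015} = 85 + \frac{1}{-27 - 17015} = 85 + \frac{1}{-17042} = 85 - \frac{1}{17042} = \frac{1448569}{17042}$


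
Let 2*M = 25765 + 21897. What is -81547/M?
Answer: -81547/23831 ≈ -3.4219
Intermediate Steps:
M = 23831 (M = (25765 + 21897)/2 = (1/2)*47662 = 23831)
-81547/M = -81547/23831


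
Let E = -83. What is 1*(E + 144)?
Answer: 61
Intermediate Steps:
1*(E + 144) = 1*(-83 + 144) = 1*61 = 61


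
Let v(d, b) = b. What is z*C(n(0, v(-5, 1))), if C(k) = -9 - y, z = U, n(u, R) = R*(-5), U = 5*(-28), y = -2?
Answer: 980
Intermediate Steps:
U = -140
n(u, R) = -5*R
z = -140
C(k) = -7 (C(k) = -9 - 1*(-2) = -9 + 2 = -7)
z*C(n(0, v(-5, 1))) = -140*(-7) = 980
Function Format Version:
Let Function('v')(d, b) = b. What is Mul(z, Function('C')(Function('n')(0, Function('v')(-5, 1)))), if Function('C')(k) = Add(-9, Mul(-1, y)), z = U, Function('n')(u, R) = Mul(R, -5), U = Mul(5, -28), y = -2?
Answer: 980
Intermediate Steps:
U = -140
Function('n')(u, R) = Mul(-5, R)
z = -140
Function('C')(k) = -7 (Function('C')(k) = Add(-9, Mul(-1, -2)) = Add(-9, 2) = -7)
Mul(z, Function('C')(Function('n')(0, Function('v')(-5, 1)))) = Mul(-140, -7) = 980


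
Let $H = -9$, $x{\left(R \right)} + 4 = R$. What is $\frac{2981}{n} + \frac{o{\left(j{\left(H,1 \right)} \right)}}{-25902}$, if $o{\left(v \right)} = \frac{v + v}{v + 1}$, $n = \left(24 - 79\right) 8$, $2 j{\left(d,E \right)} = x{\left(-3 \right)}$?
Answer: $- \frac{3509777}{518040} \approx -6.7751$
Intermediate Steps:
$x{\left(R \right)} = -4 + R$
$j{\left(d,E \right)} = - \frac{7}{2}$ ($j{\left(d,E \right)} = \frac{-4 - 3}{2} = \frac{1}{2} \left(-7\right) = - \frac{7}{2}$)
$n = -440$ ($n = \left(-55\right) 8 = -440$)
$o{\left(v \right)} = \frac{2 v}{1 + v}$
$\frac{2981}{n} + \frac{o{\left(j{\left(H,1 \right)} \right)}}{-25902} = \frac{2981}{-440} + \frac{2 \left(- \frac{7}{2}\right) \frac{1}{1 - \frac{7}{2}}}{-25902} = 2981 \left(- \frac{1}{440}\right) + 2 \left(- \frac{7}{2}\right) \frac{1}{- \frac{5}{2}} \left(- \frac{1}{25902}\right) = - \frac{271}{40} + 2 \left(- \frac{7}{2}\right) \left(- \frac{2}{5}\right) \left(- \frac{1}{25902}\right) = - \frac{271}{40} + \frac{14}{5} \left(- \frac{1}{25902}\right) = - \frac{271}{40} - \frac{7}{64755} = - \frac{3509777}{518040}$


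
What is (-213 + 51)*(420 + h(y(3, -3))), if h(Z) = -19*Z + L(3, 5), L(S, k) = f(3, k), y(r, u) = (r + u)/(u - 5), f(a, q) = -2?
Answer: -67716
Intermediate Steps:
y(r, u) = (r + u)/(-5 + u)
L(S, k) = -2
h(Z) = -2 - 19*Z (h(Z) = -19*Z - 2 = -2 - 19*Z)
(-213 + 51)*(420 + h(y(3, -3))) = (-213 + 51)*(420 + (-2 - 19*(3 - 3)/(-5 - 3))) = -162*(420 + (-2 - 19*0/(-8))) = -162*(420 + (-2 - (-19)*0/8)) = -162*(420 + (-2 - 19*0)) = -162*(420 + (-2 + 0)) = -162*(420 - 2) = -162*418 = -67716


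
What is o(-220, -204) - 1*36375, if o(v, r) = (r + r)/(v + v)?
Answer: -2000574/55 ≈ -36374.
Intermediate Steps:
o(v, r) = r/v (o(v, r) = (2*r)/((2*v)) = (2*r)*(1/(2*v)) = r/v)
o(-220, -204) - 1*36375 = -204/(-220) - 1*36375 = -204*(-1/220) - 36375 = 51/55 - 36375 = -2000574/55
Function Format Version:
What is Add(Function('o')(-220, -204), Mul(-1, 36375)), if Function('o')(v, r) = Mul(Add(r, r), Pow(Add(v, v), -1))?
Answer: Rational(-2000574, 55) ≈ -36374.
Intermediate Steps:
Function('o')(v, r) = Mul(r, Pow(v, -1)) (Function('o')(v, r) = Mul(Mul(2, r), Pow(Mul(2, v), -1)) = Mul(Mul(2, r), Mul(Rational(1, 2), Pow(v, -1))) = Mul(r, Pow(v, -1)))
Add(Function('o')(-220, -204), Mul(-1, 36375)) = Add(Mul(-204, Pow(-220, -1)), Mul(-1, 36375)) = Add(Mul(-204, Rational(-1, 220)), -36375) = Add(Rational(51, 55), -36375) = Rational(-2000574, 55)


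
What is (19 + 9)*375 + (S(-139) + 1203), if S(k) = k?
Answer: 11564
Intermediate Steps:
(19 + 9)*375 + (S(-139) + 1203) = (19 + 9)*375 + (-139 + 1203) = 28*375 + 1064 = 10500 + 1064 = 11564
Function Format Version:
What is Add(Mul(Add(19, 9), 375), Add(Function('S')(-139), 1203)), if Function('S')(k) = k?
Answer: 11564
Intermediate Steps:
Add(Mul(Add(19, 9), 375), Add(Function('S')(-139), 1203)) = Add(Mul(Add(19, 9), 375), Add(-139, 1203)) = Add(Mul(28, 375), 1064) = Add(10500, 1064) = 11564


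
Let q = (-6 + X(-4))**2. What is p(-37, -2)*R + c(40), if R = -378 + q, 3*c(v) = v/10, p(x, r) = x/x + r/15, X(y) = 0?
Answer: -4426/15 ≈ -295.07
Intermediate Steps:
p(x, r) = 1 + r/15 (p(x, r) = 1 + r*(1/15) = 1 + r/15)
q = 36 (q = (-6 + 0)**2 = (-6)**2 = 36)
c(v) = v/30 (c(v) = (v/10)/3 = v/30)
R = -342 (R = -378 + 36 = -342)
p(-37, -2)*R + c(40) = (1 + (1/15)*(-2))*(-342) + (1/30)*40 = (1 - 2/15)*(-342) + 4/3 = (13/15)*(-342) + 4/3 = -1482/5 + 4/3 = -4426/15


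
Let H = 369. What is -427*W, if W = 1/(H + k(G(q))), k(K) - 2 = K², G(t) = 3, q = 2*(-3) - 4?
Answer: -427/380 ≈ -1.1237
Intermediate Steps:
q = -10 (q = -6 - 4 = -10)
k(K) = 2 + K²
W = 1/380 (W = 1/(369 + (2 + 3²)) = 1/(369 + (2 + 9)) = 1/(369 + 11) = 1/380 ≈ 0.0026316)
-427*W = -427*1/380 = -427/380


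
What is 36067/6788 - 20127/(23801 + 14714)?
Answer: 1252498429/261439820 ≈ 4.7908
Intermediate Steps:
36067/6788 - 20127/(23801 + 14714) = 36067*(1/6788) - 20127/38515 = 36067/6788 - 20127*1/38515 = 36067/6788 - 20127/38515 = 1252498429/261439820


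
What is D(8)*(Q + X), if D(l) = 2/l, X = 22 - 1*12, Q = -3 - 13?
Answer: -3/2 ≈ -1.5000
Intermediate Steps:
Q = -16
X = 10 (X = 22 - 12 = 10)
D(8)*(Q + X) = (2/8)*(-16 + 10) = (2*(⅛))*(-6) = (¼)*(-6) = -3/2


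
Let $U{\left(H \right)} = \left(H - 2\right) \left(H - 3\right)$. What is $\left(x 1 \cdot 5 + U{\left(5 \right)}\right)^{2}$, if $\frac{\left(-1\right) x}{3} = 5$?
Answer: $4761$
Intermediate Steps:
$x = -15$ ($x = \left(-3\right) 5 = -15$)
$U{\left(H \right)} = \left(-3 + H\right) \left(-2 + H\right)$ ($U{\left(H \right)} = \left(-2 + H\right) \left(-3 + H\right) = \left(-3 + H\right) \left(-2 + H\right)$)
$\left(x 1 \cdot 5 + U{\left(5 \right)}\right)^{2} = \left(- 15 \cdot 1 \cdot 5 + \left(6 + 5^{2} - 25\right)\right)^{2} = \left(\left(-15\right) 5 + \left(6 + 25 - 25\right)\right)^{2} = \left(-75 + 6\right)^{2} = \left(-69\right)^{2} = 4761$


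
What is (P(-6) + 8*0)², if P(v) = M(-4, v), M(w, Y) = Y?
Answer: 36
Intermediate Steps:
P(v) = v
(P(-6) + 8*0)² = (-6 + 8*0)² = (-6 + 0)² = (-6)² = 36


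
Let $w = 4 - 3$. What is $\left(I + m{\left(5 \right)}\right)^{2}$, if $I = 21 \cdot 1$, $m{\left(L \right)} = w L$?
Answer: $676$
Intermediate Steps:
$w = 1$
$m{\left(L \right)} = L$ ($m{\left(L \right)} = 1 L = L$)
$I = 21$
$\left(I + m{\left(5 \right)}\right)^{2} = \left(21 + 5\right)^{2} = 26^{2} = 676$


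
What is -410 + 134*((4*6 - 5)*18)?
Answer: 45418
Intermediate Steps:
-410 + 134*((4*6 - 5)*18) = -410 + 134*((24 - 5)*18) = -410 + 134*(19*18) = -410 + 134*342 = -410 + 45828 = 45418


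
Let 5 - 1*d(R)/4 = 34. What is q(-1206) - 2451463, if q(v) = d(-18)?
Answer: -2451579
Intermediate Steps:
d(R) = -116 (d(R) = 20 - 4*34 = 20 - 136 = -116)
q(v) = -116
q(-1206) - 2451463 = -116 - 2451463 = -2451579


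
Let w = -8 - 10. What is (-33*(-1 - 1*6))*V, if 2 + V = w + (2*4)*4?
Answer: 2772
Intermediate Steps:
w = -18
V = 12 (V = -2 + (-18 + (2*4)*4) = -2 + (-18 + 8*4) = -2 + (-18 + 32) = -2 + 14 = 12)
(-33*(-1 - 1*6))*V = -33*(-1 - 1*6)*12 = -33*(-1 - 6)*12 = -33*(-7)*12 = 231*12 = 2772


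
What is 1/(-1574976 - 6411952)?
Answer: -1/7986928 ≈ -1.2520e-7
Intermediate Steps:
1/(-1574976 - 6411952) = 1/(-7986928) = -1/7986928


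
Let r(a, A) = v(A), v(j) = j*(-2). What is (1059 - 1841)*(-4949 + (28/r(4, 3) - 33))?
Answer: 11698720/3 ≈ 3.8996e+6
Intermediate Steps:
v(j) = -2*j
r(a, A) = -2*A
(1059 - 1841)*(-4949 + (28/r(4, 3) - 33)) = (1059 - 1841)*(-4949 + (28/(-2*3) - 33)) = -782*(-4949 + (28/(-6) - 33)) = -782*(-4949 + (-1/6*28 - 33)) = -782*(-4949 + (-14/3 - 33)) = -782*(-4949 - 113/3) = -782*(-14960/3) = 11698720/3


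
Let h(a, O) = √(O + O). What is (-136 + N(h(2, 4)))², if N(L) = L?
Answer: 18504 - 544*√2 ≈ 17735.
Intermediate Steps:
h(a, O) = √2*√O (h(a, O) = √(2*O) = √2*√O)
(-136 + N(h(2, 4)))² = (-136 + √2*√4)² = (-136 + √2*2)² = (-136 + 2*√2)²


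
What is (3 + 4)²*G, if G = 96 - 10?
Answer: 4214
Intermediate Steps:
G = 86
(3 + 4)²*G = (3 + 4)²*86 = 7²*86 = 49*86 = 4214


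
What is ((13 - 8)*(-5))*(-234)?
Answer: 5850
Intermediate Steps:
((13 - 8)*(-5))*(-234) = (5*(-5))*(-234) = -25*(-234) = 5850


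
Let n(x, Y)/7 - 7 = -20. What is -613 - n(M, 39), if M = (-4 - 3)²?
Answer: -522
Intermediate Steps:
M = 49 (M = (-7)² = 49)
n(x, Y) = -91 (n(x, Y) = 49 + 7*(-20) = 49 - 140 = -91)
-613 - n(M, 39) = -613 - 1*(-91) = -613 + 91 = -522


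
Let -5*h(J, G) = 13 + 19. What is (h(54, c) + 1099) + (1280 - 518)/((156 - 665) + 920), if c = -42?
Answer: 749701/685 ≈ 1094.5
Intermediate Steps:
h(J, G) = -32/5 (h(J, G) = -(13 + 19)/5 = -⅕*32 = -32/5)
(h(54, c) + 1099) + (1280 - 518)/((156 - 665) + 920) = (-32/5 + 1099) + (1280 - 518)/((156 - 665) + 920) = 5463/5 + 762/(-509 + 920) = 5463/5 + 762/411 = 5463/5 + 762*(1/411) = 5463/5 + 254/137 = 749701/685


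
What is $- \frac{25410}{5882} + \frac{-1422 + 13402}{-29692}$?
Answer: $- \frac{103117510}{21831043} \approx -4.7234$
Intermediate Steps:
$- \frac{25410}{5882} + \frac{-1422 + 13402}{-29692} = \left(-25410\right) \frac{1}{5882} + 11980 \left(- \frac{1}{29692}\right) = - \frac{12705}{2941} - \frac{2995}{7423} = - \frac{103117510}{21831043}$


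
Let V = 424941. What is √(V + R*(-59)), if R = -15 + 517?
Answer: √395323 ≈ 628.75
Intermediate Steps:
R = 502
√(V + R*(-59)) = √(424941 + 502*(-59)) = √(424941 - 29618) = √395323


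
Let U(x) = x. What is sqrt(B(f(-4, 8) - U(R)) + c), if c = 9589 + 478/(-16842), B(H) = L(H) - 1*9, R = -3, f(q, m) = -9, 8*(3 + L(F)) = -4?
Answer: sqrt(2716394559270)/16842 ≈ 97.859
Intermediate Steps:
L(F) = -7/2 (L(F) = -3 + (1/8)*(-4) = -3 - 1/2 = -7/2)
B(H) = -25/2 (B(H) = -7/2 - 1*9 = -7/2 - 9 = -25/2)
c = 80748730/8421 (c = 9589 + 478*(-1/16842) = 9589 - 239/8421 = 80748730/8421 ≈ 9589.0)
sqrt(B(f(-4, 8) - U(R)) + c) = sqrt(-25/2 + 80748730/8421) = sqrt(161286935/16842) = sqrt(2716394559270)/16842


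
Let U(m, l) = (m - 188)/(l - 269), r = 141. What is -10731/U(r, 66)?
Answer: -2178393/47 ≈ -46349.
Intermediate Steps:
U(m, l) = (-188 + m)/(-269 + l)
-10731/U(r, 66) = -10731*(-269 + 66)/(-188 + 141) = -10731/(-47/(-203)) = -10731/((-1/203*(-47))) = -10731/47/203 = -10731*203/47 = -2178393/47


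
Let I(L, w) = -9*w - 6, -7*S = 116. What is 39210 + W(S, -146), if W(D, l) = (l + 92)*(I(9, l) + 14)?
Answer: -32178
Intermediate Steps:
S = -116/7 (S = -⅐*116 = -116/7 ≈ -16.571)
I(L, w) = -6 - 9*w
W(D, l) = (8 - 9*l)*(92 + l) (W(D, l) = (l + 92)*((-6 - 9*l) + 14) = (92 + l)*(8 - 9*l) = (8 - 9*l)*(92 + l))
39210 + W(S, -146) = 39210 + (736 - 820*(-146) - 9*(-146)²) = 39210 + (736 + 119720 - 9*21316) = 39210 + (736 + 119720 - 191844) = 39210 - 71388 = -32178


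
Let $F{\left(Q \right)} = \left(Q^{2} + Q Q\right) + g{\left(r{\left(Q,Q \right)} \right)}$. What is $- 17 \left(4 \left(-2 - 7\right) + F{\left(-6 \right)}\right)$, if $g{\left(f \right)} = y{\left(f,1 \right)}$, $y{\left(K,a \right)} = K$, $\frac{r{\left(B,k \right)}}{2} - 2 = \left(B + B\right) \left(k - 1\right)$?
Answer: $-3536$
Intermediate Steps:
$r{\left(B,k \right)} = 4 + 4 B \left(-1 + k\right)$ ($r{\left(B,k \right)} = 4 + 2 \left(B + B\right) \left(k - 1\right) = 4 + 2 \cdot 2 B \left(-1 + k\right) = 4 + 4 B \left(-1 + k\right)$)
$g{\left(f \right)} = f$
$F{\left(Q \right)} = 4 - 4 Q + 6 Q^{2}$ ($F{\left(Q \right)} = \left(Q^{2} + Q Q\right) + \left(4 - 4 Q + 4 Q Q\right) = \left(Q^{2} + Q^{2}\right) + \left(4 - 4 Q + 4 Q^{2}\right) = 2 Q^{2} + \left(4 - 4 Q + 4 Q^{2}\right) = 4 - 4 Q + 6 Q^{2}$)
$- 17 \left(4 \left(-2 - 7\right) + F{\left(-6 \right)}\right) = - 17 \left(4 \left(-2 - 7\right) + \left(4 - -24 + 6 \left(-6\right)^{2}\right)\right) = - 17 \left(4 \left(-2 - 7\right) + \left(4 + 24 + 6 \cdot 36\right)\right) = - 17 \left(4 \left(-9\right) + \left(4 + 24 + 216\right)\right) = - 17 \left(-36 + 244\right) = \left(-17\right) 208 = -3536$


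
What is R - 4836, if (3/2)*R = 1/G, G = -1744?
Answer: -12650977/2616 ≈ -4836.0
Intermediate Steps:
R = -1/2616 (R = (⅔)/(-1744) = (⅔)*(-1/1744) = -1/2616 ≈ -0.00038226)
R - 4836 = -1/2616 - 4836 = -12650977/2616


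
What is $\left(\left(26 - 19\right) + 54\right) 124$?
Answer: $7564$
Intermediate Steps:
$\left(\left(26 - 19\right) + 54\right) 124 = \left(7 + 54\right) 124 = 61 \cdot 124 = 7564$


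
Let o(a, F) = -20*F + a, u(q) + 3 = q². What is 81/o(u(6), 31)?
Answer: -81/587 ≈ -0.13799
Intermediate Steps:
u(q) = -3 + q²
o(a, F) = a - 20*F
81/o(u(6), 31) = 81/((-3 + 6²) - 20*31) = 81/((-3 + 36) - 620) = 81/(33 - 620) = 81/(-587) = 81*(-1/587) = -81/587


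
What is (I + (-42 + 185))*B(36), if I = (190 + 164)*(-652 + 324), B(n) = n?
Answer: -4174884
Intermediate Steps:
I = -116112 (I = 354*(-328) = -116112)
(I + (-42 + 185))*B(36) = (-116112 + (-42 + 185))*36 = (-116112 + 143)*36 = -115969*36 = -4174884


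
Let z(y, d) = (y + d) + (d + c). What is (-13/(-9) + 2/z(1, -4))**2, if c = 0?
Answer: 5329/3969 ≈ 1.3427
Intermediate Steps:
z(y, d) = y + 2*d (z(y, d) = (y + d) + (d + 0) = (d + y) + d = y + 2*d)
(-13/(-9) + 2/z(1, -4))**2 = (-13/(-9) + 2/(1 + 2*(-4)))**2 = (-13*(-1/9) + 2/(1 - 8))**2 = (13/9 + 2/(-7))**2 = (13/9 + 2*(-1/7))**2 = (13/9 - 2/7)**2 = (73/63)**2 = 5329/3969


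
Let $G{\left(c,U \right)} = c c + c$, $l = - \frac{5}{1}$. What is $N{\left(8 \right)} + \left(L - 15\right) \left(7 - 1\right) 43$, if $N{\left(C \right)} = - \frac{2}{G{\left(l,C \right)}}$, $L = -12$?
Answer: $- \frac{69661}{10} \approx -6966.1$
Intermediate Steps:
$l = -5$ ($l = \left(-5\right) 1 = -5$)
$G{\left(c,U \right)} = c + c^{2}$ ($G{\left(c,U \right)} = c^{2} + c = c + c^{2}$)
$N{\left(C \right)} = - \frac{1}{10}$ ($N{\left(C \right)} = - \frac{2}{\left(-5\right) \left(1 - 5\right)} = - \frac{2}{\left(-5\right) \left(-4\right)} = - \frac{2}{20} = \left(-2\right) \frac{1}{20} = - \frac{1}{10}$)
$N{\left(8 \right)} + \left(L - 15\right) \left(7 - 1\right) 43 = - \frac{1}{10} + \left(-12 - 15\right) \left(7 - 1\right) 43 = - \frac{1}{10} + \left(-27\right) 6 \cdot 43 = - \frac{1}{10} - 6966 = - \frac{69661}{10}$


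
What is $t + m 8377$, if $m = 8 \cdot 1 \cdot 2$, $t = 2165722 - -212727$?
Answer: $2512481$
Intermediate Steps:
$t = 2378449$ ($t = 2165722 + 212727 = 2378449$)
$m = 16$ ($m = 8 \cdot 2 = 16$)
$t + m 8377 = 2378449 + 16 \cdot 8377 = 2378449 + 134032 = 2512481$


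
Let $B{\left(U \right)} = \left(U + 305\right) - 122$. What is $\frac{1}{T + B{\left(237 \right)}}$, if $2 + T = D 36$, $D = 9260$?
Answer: $\frac{1}{333778} \approx 2.996 \cdot 10^{-6}$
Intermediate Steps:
$T = 333358$ ($T = -2 + 9260 \cdot 36 = -2 + 333360 = 333358$)
$B{\left(U \right)} = 183 + U$ ($B{\left(U \right)} = \left(305 + U\right) - 122 = 183 + U$)
$\frac{1}{T + B{\left(237 \right)}} = \frac{1}{333358 + \left(183 + 237\right)} = \frac{1}{333358 + 420} = \frac{1}{333778}$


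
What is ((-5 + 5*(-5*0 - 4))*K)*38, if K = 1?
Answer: -950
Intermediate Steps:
((-5 + 5*(-5*0 - 4))*K)*38 = ((-5 + 5*(-5*0 - 4))*1)*38 = ((-5 + 5*(0 - 4))*1)*38 = ((-5 + 5*(-4))*1)*38 = ((-5 - 20)*1)*38 = -25*1*38 = -25*38 = -950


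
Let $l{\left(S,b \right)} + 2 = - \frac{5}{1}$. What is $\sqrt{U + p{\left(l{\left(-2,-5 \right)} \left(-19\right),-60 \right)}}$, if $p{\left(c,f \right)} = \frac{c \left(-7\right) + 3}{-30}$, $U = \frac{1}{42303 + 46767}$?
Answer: $\frac{\sqrt{27267622590}}{29690} \approx 5.5618$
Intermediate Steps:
$l{\left(S,b \right)} = -7$ ($l{\left(S,b \right)} = -2 - \frac{5}{1} = -2 - 5 = -7$)
$U = \frac{1}{89070} \approx 1.1227 \cdot 10^{-5}$
$p{\left(c,f \right)} = - \frac{1}{10} + \frac{7 c}{30}$ ($p{\left(c,f \right)} = \left(- 7 c + 3\right) \left(- \frac{1}{30}\right) = \left(3 - 7 c\right) \left(- \frac{1}{30}\right) = - \frac{1}{10} + \frac{7 c}{30}$)
$\sqrt{U + p{\left(l{\left(-2,-5 \right)} \left(-19\right),-60 \right)}} = \sqrt{\frac{1}{89070} - \left(\frac{1}{10} - \frac{7 \left(\left(-7\right) \left(-19\right)\right)}{30}\right)} = \sqrt{\frac{1}{89070} + \left(- \frac{1}{10} + \frac{7}{30} \cdot 133\right)} = \sqrt{\frac{1}{89070} + \left(- \frac{1}{10} + \frac{931}{30}\right)} = \sqrt{\frac{1}{89070} + \frac{464}{15}} = \sqrt{\frac{918411}{29690}} = \frac{\sqrt{27267622590}}{29690}$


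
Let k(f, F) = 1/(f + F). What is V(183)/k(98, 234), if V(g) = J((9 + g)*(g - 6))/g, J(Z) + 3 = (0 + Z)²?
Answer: 127810289332/61 ≈ 2.0953e+9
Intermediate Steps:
k(f, F) = 1/(F + f)
J(Z) = -3 + Z² (J(Z) = -3 + (0 + Z)² = -3 + Z²)
V(g) = (-3 + (-6 + g)²*(9 + g)²)/g (V(g) = (-3 + ((9 + g)*(g - 6))²)/g = (-3 + ((9 + g)*(-6 + g))²)/g = (-3 + ((-6 + g)*(9 + g))²)/g = (-3 + (-6 + g)²*(9 + g)²)/g)
V(183)/k(98, 234) = ((-3 + (-54 + 183² + 3*183)²)/183)/(1/(234 + 98)) = ((-3 + (-54 + 33489 + 549)²)/183)/(1/332) = ((-3 + 33984²)/183)/(1/332) = ((-3 + 1154912256)/183)*332 = ((1/183)*1154912253)*332 = (384970751/61)*332 = 127810289332/61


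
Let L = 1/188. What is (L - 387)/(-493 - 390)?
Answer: 72755/166004 ≈ 0.43827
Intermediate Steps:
L = 1/188 ≈ 0.0053191
(L - 387)/(-493 - 390) = (1/188 - 387)/(-493 - 390) = -72755/188/(-883) = -72755/188*(-1/883) = 72755/166004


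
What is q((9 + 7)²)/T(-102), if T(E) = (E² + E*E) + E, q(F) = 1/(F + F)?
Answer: 1/10601472 ≈ 9.4327e-8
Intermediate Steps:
q(F) = 1/(2*F)
T(E) = E + 2*E² (T(E) = (E² + E²) + E = 2*E² + E = E + 2*E²)
q((9 + 7)²)/T(-102) = (1/(2*((9 + 7)²)))/((-102*(1 + 2*(-102)))) = (1/(2*(16²)))/((-102*(1 - 204))) = ((½)/256)/((-102*(-203))) = ((½)*(1/256))/20706 = (1/512)*(1/20706) = 1/10601472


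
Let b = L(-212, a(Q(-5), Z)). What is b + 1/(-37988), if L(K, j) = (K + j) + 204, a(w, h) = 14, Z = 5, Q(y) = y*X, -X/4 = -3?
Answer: 227927/37988 ≈ 6.0000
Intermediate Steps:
X = 12 (X = -4*(-3) = 12)
Q(y) = 12*y (Q(y) = y*12 = 12*y)
L(K, j) = 204 + K + j
b = 6 (b = 204 - 212 + 14 = 6)
b + 1/(-37988) = 6 + 1/(-37988) = 6 - 1/37988 = 227927/37988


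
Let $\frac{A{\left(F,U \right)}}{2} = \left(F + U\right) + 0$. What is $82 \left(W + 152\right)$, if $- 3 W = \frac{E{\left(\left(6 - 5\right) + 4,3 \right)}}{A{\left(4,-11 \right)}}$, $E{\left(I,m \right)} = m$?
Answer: $\frac{87289}{7} \approx 12470.0$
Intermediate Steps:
$A{\left(F,U \right)} = 2 F + 2 U$ ($A{\left(F,U \right)} = 2 \left(\left(F + U\right) + 0\right) = 2 \left(F + U\right) = 2 F + 2 U$)
$W = \frac{1}{14}$ ($W = - \frac{3 \frac{1}{2 \cdot 4 + 2 \left(-11\right)}}{3} = - \frac{3 \frac{1}{8 - 22}}{3} = - \frac{3 \frac{1}{-14}}{3} = - \frac{3 \left(- \frac{1}{14}\right)}{3} = \left(- \frac{1}{3}\right) \left(- \frac{3}{14}\right) = \frac{1}{14} \approx 0.071429$)
$82 \left(W + 152\right) = 82 \left(\frac{1}{14} + 152\right) = 82 \cdot \frac{2129}{14} = \frac{87289}{7}$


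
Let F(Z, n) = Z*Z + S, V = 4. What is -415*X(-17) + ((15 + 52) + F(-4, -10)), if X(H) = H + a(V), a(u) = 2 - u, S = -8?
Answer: 7960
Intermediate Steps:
F(Z, n) = -8 + Z² (F(Z, n) = Z*Z - 8 = Z² - 8 = -8 + Z²)
X(H) = -2 + H (X(H) = H + (2 - 1*4) = H + (2 - 4) = H - 2 = -2 + H)
-415*X(-17) + ((15 + 52) + F(-4, -10)) = -415*(-2 - 17) + ((15 + 52) + (-8 + (-4)²)) = -415*(-19) + (67 + (-8 + 16)) = 7885 + (67 + 8) = 7885 + 75 = 7960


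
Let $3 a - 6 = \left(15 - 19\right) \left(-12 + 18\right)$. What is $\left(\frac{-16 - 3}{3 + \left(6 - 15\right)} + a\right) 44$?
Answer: $- \frac{374}{3} \approx -124.67$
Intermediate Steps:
$a = -6$ ($a = 2 + \frac{\left(15 - 19\right) \left(-12 + 18\right)}{3} = 2 + \frac{\left(-4\right) 6}{3} = 2 + \frac{1}{3} \left(-24\right) = 2 - 8 = -6$)
$\left(\frac{-16 - 3}{3 + \left(6 - 15\right)} + a\right) 44 = \left(\frac{-16 - 3}{3 + \left(6 - 15\right)} - 6\right) 44 = \left(- \frac{19}{3 + \left(6 - 15\right)} - 6\right) 44 = \left(- \frac{19}{3 - 9} - 6\right) 44 = \left(- \frac{19}{-6} - 6\right) 44 = \left(\left(-19\right) \left(- \frac{1}{6}\right) - 6\right) 44 = \left(\frac{19}{6} - 6\right) 44 = \left(- \frac{17}{6}\right) 44 = - \frac{374}{3}$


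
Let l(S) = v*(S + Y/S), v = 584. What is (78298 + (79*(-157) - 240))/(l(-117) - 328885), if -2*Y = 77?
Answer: -7681635/46451437 ≈ -0.16537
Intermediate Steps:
Y = -77/2 (Y = -1/2*77 = -77/2 ≈ -38.500)
l(S) = -22484/S + 584*S (l(S) = 584*(S - 77/(2*S)) = -22484/S + 584*S)
(78298 + (79*(-157) - 240))/(l(-117) - 328885) = (78298 + (79*(-157) - 240))/((-22484/(-117) + 584*(-117)) - 328885) = (78298 + (-12403 - 240))/((-22484*(-1/117) - 68328) - 328885) = (78298 - 12643)/((22484/117 - 68328) - 328885) = 65655/(-7971892/117 - 328885) = 65655/(-46451437/117) = 65655*(-117/46451437) = -7681635/46451437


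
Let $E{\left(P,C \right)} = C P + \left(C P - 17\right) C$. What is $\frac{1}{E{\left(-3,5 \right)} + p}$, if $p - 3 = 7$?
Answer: $- \frac{1}{165} \approx -0.0060606$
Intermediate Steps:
$p = 10$ ($p = 3 + 7 = 10$)
$E{\left(P,C \right)} = C P + C \left(-17 + C P\right)$ ($E{\left(P,C \right)} = C P + \left(-17 + C P\right) C = C P + C \left(-17 + C P\right)$)
$\frac{1}{E{\left(-3,5 \right)} + p} = \frac{1}{5 \left(-17 - 3 + 5 \left(-3\right)\right) + 10} = \frac{1}{5 \left(-17 - 3 - 15\right) + 10} = \frac{1}{5 \left(-35\right) + 10} = \frac{1}{-175 + 10} = \frac{1}{-165} = - \frac{1}{165}$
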